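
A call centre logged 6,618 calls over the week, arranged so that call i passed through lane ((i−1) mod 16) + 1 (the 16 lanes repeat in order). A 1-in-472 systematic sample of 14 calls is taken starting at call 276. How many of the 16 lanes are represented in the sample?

2

Consecutive selections differ by k = 472, so their lane numbers differ by 472 mod 16 = 8.
gcd(472, 16) = 8, so the sample visits 16/8 = 2 distinct residues mod 16.
Start 276 is lane 4; the lanes hit are 4, 12.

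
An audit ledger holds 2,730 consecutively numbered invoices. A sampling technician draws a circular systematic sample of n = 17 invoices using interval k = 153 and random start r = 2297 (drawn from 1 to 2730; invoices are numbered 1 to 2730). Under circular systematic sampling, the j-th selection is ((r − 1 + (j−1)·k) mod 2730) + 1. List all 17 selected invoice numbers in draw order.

2297, 2450, 2603, 26, 179, 332, 485, 638, 791, 944, 1097, 1250, 1403, 1556, 1709, 1862, 2015

Selection 1: 2297
Selection 2: 2297 + 153 = 2450
Selection 3: 2450 + 153 = 2603
Selection 4: 2603 + 153 = 2756 → 2756 − 2730 = 26
Selection 5: 26 + 153 = 179
Selection 6: 179 + 153 = 332
Selection 7: 332 + 153 = 485
Selection 8: 485 + 153 = 638
Selection 9: 638 + 153 = 791
Selection 10: 791 + 153 = 944
Selection 11: 944 + 153 = 1097
Selection 12: 1097 + 153 = 1250
Selection 13: 1250 + 153 = 1403
Selection 14: 1403 + 153 = 1556
Selection 15: 1556 + 153 = 1709
Selection 16: 1709 + 153 = 1862
Selection 17: 1862 + 153 = 2015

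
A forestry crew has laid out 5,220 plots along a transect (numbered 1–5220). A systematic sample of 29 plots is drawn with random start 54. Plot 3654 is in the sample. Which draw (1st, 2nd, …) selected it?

k = 5220/29 = 180
position = (3654 − 54)/180 + 1 = 3600/180 + 1 = 20 + 1 = 21

21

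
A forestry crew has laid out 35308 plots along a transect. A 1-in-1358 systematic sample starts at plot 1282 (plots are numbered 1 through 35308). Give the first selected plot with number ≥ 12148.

13504

k = 1358
Steps past start: ⌈(12148 − 1282)/1358⌉ = ⌈10866/1358⌉ = 9
Selected plot: 1282 + 9×1358 = 13504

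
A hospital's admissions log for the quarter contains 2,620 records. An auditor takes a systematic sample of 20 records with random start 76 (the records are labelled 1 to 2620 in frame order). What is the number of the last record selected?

k = 2620/20 = 131
20th selection = r + (20−1)·k = 76 + 19×131 = 76 + 2489 = 2565

2565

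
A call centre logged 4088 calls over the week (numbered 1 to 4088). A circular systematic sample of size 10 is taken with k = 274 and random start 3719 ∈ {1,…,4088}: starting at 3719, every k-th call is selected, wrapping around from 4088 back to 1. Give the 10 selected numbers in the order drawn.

3719, 3993, 179, 453, 727, 1001, 1275, 1549, 1823, 2097

Selection 1: 3719
Selection 2: 3719 + 274 = 3993
Selection 3: 3993 + 274 = 4267 → 4267 − 4088 = 179
Selection 4: 179 + 274 = 453
Selection 5: 453 + 274 = 727
Selection 6: 727 + 274 = 1001
Selection 7: 1001 + 274 = 1275
Selection 8: 1275 + 274 = 1549
Selection 9: 1549 + 274 = 1823
Selection 10: 1823 + 274 = 2097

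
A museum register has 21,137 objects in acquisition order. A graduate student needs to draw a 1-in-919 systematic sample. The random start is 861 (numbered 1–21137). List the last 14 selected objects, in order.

10th selection = 861 + 9×919 = 9132
11th: 9132 + 919 = 10051
12th: 10051 + 919 = 10970
13th: 10970 + 919 = 11889
14th: 11889 + 919 = 12808
15th: 12808 + 919 = 13727
16th: 13727 + 919 = 14646
17th: 14646 + 919 = 15565
18th: 15565 + 919 = 16484
19th: 16484 + 919 = 17403
20th: 17403 + 919 = 18322
21st: 18322 + 919 = 19241
22nd: 19241 + 919 = 20160
23rd: 20160 + 919 = 21079

9132, 10051, 10970, 11889, 12808, 13727, 14646, 15565, 16484, 17403, 18322, 19241, 20160, 21079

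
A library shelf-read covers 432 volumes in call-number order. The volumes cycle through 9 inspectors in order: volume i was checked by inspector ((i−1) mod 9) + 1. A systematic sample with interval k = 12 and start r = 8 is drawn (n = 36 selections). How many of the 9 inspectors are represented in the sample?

Consecutive selections differ by k = 12, so their inspector numbers differ by 12 mod 9 = 3.
gcd(12, 9) = 3, so the sample visits 9/3 = 3 distinct residues mod 9.
Start 8 is inspector 8; the inspectors hit are 2, 5, 8.

3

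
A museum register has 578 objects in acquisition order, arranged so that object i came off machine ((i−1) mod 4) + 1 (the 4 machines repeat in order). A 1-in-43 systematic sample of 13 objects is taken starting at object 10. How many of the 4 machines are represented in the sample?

4

Consecutive selections differ by k = 43, so their machine numbers differ by 43 mod 4 = 3.
gcd(43, 4) = 1, so the sample visits 4/1 = 4 distinct residues mod 4.
Start 10 is machine 2; the machines hit are 1, 2, 3, 4.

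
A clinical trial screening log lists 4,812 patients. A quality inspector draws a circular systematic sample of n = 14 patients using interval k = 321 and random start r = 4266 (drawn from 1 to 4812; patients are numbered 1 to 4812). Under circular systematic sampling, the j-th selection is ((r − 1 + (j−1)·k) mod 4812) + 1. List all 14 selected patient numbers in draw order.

4266, 4587, 96, 417, 738, 1059, 1380, 1701, 2022, 2343, 2664, 2985, 3306, 3627

Selection 1: 4266
Selection 2: 4266 + 321 = 4587
Selection 3: 4587 + 321 = 4908 → 4908 − 4812 = 96
Selection 4: 96 + 321 = 417
Selection 5: 417 + 321 = 738
Selection 6: 738 + 321 = 1059
Selection 7: 1059 + 321 = 1380
Selection 8: 1380 + 321 = 1701
Selection 9: 1701 + 321 = 2022
Selection 10: 2022 + 321 = 2343
Selection 11: 2343 + 321 = 2664
Selection 12: 2664 + 321 = 2985
Selection 13: 2985 + 321 = 3306
Selection 14: 3306 + 321 = 3627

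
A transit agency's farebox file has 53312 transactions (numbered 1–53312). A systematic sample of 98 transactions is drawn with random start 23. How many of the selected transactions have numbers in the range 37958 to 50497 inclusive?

k = 53312/98 = 544
First selection ≥ 37958: 23 + ⌈(37958−23)/544⌉·544 = 23 + 70×544 = 38103
Last selection ≤ 50497: 23 + ⌊(50497−23)/544⌋·544 = 23 + 92×544 = 50071
Count = 92 − 70 + 1 = 23

23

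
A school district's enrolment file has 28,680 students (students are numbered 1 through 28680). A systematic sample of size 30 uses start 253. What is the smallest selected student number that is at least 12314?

12681

k = 28680/30 = 956
Steps past start: ⌈(12314 − 253)/956⌉ = ⌈12061/956⌉ = 13
Selected student: 253 + 13×956 = 12681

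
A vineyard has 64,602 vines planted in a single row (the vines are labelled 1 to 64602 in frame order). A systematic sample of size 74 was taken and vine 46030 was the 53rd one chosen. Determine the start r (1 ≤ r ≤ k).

k = 64602/74 = 873
r = 46030 − (53−1)×873 = 46030 − 45396 = 634

634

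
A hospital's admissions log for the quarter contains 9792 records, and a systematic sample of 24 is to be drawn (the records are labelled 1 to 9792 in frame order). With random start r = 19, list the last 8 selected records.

6547, 6955, 7363, 7771, 8179, 8587, 8995, 9403

k = N/n = 9792/24 = 408
17th selection = 19 + 16×408 = 6547
18th: 6547 + 408 = 6955
19th: 6955 + 408 = 7363
20th: 7363 + 408 = 7771
21st: 7771 + 408 = 8179
22nd: 8179 + 408 = 8587
23rd: 8587 + 408 = 8995
24th: 8995 + 408 = 9403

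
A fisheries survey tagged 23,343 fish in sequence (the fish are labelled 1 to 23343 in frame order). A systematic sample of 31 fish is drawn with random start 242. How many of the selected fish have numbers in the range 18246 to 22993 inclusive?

7

k = 23343/31 = 753
First selection ≥ 18246: 242 + ⌈(18246−242)/753⌉·753 = 242 + 24×753 = 18314
Last selection ≤ 22993: 242 + ⌊(22993−242)/753⌋·753 = 242 + 30×753 = 22832
Count = 30 − 24 + 1 = 7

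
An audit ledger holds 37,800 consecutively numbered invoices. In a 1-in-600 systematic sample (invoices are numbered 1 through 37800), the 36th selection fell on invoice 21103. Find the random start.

103

k = 600
r = 21103 − (36−1)×600 = 21103 − 21000 = 103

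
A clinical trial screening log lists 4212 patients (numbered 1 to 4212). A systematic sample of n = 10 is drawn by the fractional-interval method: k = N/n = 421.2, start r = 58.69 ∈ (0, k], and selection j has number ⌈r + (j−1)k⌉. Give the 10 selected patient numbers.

59, 480, 902, 1323, 1744, 2165, 2586, 3008, 3429, 3850

j=1: r + 0k = 58.69 → ⌈·⌉ = 59
j=2: r + 1k = 479.89 → ⌈·⌉ = 480
j=3: r + 2k = 901.09 → ⌈·⌉ = 902
j=4: r + 3k = 1322.29 → ⌈·⌉ = 1323
j=5: r + 4k = 1743.49 → ⌈·⌉ = 1744
j=6: r + 5k = 2164.69 → ⌈·⌉ = 2165
j=7: r + 6k = 2585.89 → ⌈·⌉ = 2586
j=8: r + 7k = 3007.09 → ⌈·⌉ = 3008
j=9: r + 8k = 3428.29 → ⌈·⌉ = 3429
j=10: r + 9k = 3849.49 → ⌈·⌉ = 3850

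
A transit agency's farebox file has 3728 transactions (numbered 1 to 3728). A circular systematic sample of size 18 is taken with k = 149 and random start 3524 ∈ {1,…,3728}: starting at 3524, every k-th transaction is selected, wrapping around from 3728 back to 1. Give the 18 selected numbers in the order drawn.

3524, 3673, 94, 243, 392, 541, 690, 839, 988, 1137, 1286, 1435, 1584, 1733, 1882, 2031, 2180, 2329

Selection 1: 3524
Selection 2: 3524 + 149 = 3673
Selection 3: 3673 + 149 = 3822 → 3822 − 3728 = 94
Selection 4: 94 + 149 = 243
Selection 5: 243 + 149 = 392
Selection 6: 392 + 149 = 541
Selection 7: 541 + 149 = 690
Selection 8: 690 + 149 = 839
Selection 9: 839 + 149 = 988
Selection 10: 988 + 149 = 1137
Selection 11: 1137 + 149 = 1286
Selection 12: 1286 + 149 = 1435
Selection 13: 1435 + 149 = 1584
Selection 14: 1584 + 149 = 1733
Selection 15: 1733 + 149 = 1882
Selection 16: 1882 + 149 = 2031
Selection 17: 2031 + 149 = 2180
Selection 18: 2180 + 149 = 2329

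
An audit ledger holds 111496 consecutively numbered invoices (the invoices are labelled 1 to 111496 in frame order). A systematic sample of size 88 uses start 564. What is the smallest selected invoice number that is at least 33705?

34773

k = 111496/88 = 1267
Steps past start: ⌈(33705 − 564)/1267⌉ = ⌈33141/1267⌉ = 27
Selected invoice: 564 + 27×1267 = 34773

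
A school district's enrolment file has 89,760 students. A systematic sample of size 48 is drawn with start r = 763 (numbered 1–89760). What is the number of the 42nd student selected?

k = 89760/48 = 1870
42nd selection = r + (42−1)·k = 763 + 41×1870 = 763 + 76670 = 77433

77433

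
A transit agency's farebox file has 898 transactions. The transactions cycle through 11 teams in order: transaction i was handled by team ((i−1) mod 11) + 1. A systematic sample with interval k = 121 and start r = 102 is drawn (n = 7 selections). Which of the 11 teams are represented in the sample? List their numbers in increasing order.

3

Consecutive selections differ by k = 121, so their team numbers differ by 121 mod 11 = 0.
gcd(121, 11) = 11, so the sample visits 11/11 = 1 distinct residues mod 11.
Start 102 is team 3; the teams hit are 3.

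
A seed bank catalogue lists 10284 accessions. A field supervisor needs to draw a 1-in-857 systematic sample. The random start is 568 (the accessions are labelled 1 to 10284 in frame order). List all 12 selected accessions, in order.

accession 1: 568
accession 2: 568 + 857 = 1425
accession 3: 1425 + 857 = 2282
accession 4: 2282 + 857 = 3139
accession 5: 3139 + 857 = 3996
accession 6: 3996 + 857 = 4853
accession 7: 4853 + 857 = 5710
accession 8: 5710 + 857 = 6567
accession 9: 6567 + 857 = 7424
accession 10: 7424 + 857 = 8281
accession 11: 8281 + 857 = 9138
accession 12: 9138 + 857 = 9995

568, 1425, 2282, 3139, 3996, 4853, 5710, 6567, 7424, 8281, 9138, 9995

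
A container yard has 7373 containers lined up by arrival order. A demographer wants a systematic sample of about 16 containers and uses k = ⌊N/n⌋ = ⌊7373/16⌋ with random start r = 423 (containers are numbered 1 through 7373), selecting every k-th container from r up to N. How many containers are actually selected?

k = ⌊7373/16⌋ = 460
Achieved size = ⌊(7373 − 423)/460⌋ + 1 = ⌊6950/460⌋ + 1 = 15 + 1 = 16
(last selection: 423 + 15×460 = 7323 ≤ 7373; next would be 7783 > 7373)

16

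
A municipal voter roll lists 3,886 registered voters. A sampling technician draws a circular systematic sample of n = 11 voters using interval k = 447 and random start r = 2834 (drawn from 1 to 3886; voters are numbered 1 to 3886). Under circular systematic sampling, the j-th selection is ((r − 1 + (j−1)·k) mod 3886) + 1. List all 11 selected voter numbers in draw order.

2834, 3281, 3728, 289, 736, 1183, 1630, 2077, 2524, 2971, 3418

Selection 1: 2834
Selection 2: 2834 + 447 = 3281
Selection 3: 3281 + 447 = 3728
Selection 4: 3728 + 447 = 4175 → 4175 − 3886 = 289
Selection 5: 289 + 447 = 736
Selection 6: 736 + 447 = 1183
Selection 7: 1183 + 447 = 1630
Selection 8: 1630 + 447 = 2077
Selection 9: 2077 + 447 = 2524
Selection 10: 2524 + 447 = 2971
Selection 11: 2971 + 447 = 3418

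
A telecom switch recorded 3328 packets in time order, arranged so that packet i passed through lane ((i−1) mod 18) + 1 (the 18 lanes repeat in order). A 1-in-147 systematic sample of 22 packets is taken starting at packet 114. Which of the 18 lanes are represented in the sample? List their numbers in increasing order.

3, 6, 9, 12, 15, 18

Consecutive selections differ by k = 147, so their lane numbers differ by 147 mod 18 = 3.
gcd(147, 18) = 3, so the sample visits 18/3 = 6 distinct residues mod 18.
Start 114 is lane 6; the lanes hit are 3, 6, 9, 12, 15, 18.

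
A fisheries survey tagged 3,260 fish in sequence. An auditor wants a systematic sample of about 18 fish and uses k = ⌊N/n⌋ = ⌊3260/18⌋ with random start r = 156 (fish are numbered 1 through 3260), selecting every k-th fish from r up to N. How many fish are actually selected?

18

k = ⌊3260/18⌋ = 181
Achieved size = ⌊(3260 − 156)/181⌋ + 1 = ⌊3104/181⌋ + 1 = 17 + 1 = 18
(last selection: 156 + 17×181 = 3233 ≤ 3260; next would be 3414 > 3260)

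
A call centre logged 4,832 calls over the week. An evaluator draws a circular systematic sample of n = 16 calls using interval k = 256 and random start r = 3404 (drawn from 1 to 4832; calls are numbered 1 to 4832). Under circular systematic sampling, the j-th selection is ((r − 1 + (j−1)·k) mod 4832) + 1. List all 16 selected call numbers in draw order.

3404, 3660, 3916, 4172, 4428, 4684, 108, 364, 620, 876, 1132, 1388, 1644, 1900, 2156, 2412

Selection 1: 3404
Selection 2: 3404 + 256 = 3660
Selection 3: 3660 + 256 = 3916
Selection 4: 3916 + 256 = 4172
Selection 5: 4172 + 256 = 4428
Selection 6: 4428 + 256 = 4684
Selection 7: 4684 + 256 = 4940 → 4940 − 4832 = 108
Selection 8: 108 + 256 = 364
Selection 9: 364 + 256 = 620
Selection 10: 620 + 256 = 876
Selection 11: 876 + 256 = 1132
Selection 12: 1132 + 256 = 1388
Selection 13: 1388 + 256 = 1644
Selection 14: 1644 + 256 = 1900
Selection 15: 1900 + 256 = 2156
Selection 16: 2156 + 256 = 2412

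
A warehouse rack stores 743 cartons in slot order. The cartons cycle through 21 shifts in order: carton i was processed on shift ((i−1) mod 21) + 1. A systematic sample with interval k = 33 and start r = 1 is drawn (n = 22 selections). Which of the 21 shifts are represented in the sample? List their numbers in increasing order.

1, 4, 7, 10, 13, 16, 19

Consecutive selections differ by k = 33, so their shift numbers differ by 33 mod 21 = 12.
gcd(33, 21) = 3, so the sample visits 21/3 = 7 distinct residues mod 21.
Start 1 is shift 1; the shifts hit are 1, 4, 7, 10, 13, 16, 19.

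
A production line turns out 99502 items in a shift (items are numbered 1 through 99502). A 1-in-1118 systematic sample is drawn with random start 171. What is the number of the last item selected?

k = 1118
89th selection = r + (89−1)·k = 171 + 88×1118 = 171 + 98384 = 98555

98555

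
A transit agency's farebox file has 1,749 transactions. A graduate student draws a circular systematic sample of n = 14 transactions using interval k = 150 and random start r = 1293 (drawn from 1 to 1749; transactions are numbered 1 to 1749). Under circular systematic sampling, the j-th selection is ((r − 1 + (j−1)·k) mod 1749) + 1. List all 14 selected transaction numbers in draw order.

Selection 1: 1293
Selection 2: 1293 + 150 = 1443
Selection 3: 1443 + 150 = 1593
Selection 4: 1593 + 150 = 1743
Selection 5: 1743 + 150 = 1893 → 1893 − 1749 = 144
Selection 6: 144 + 150 = 294
Selection 7: 294 + 150 = 444
Selection 8: 444 + 150 = 594
Selection 9: 594 + 150 = 744
Selection 10: 744 + 150 = 894
Selection 11: 894 + 150 = 1044
Selection 12: 1044 + 150 = 1194
Selection 13: 1194 + 150 = 1344
Selection 14: 1344 + 150 = 1494

1293, 1443, 1593, 1743, 144, 294, 444, 594, 744, 894, 1044, 1194, 1344, 1494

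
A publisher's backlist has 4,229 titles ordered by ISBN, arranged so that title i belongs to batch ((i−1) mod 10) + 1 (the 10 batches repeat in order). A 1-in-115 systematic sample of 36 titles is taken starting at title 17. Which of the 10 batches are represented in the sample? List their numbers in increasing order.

Consecutive selections differ by k = 115, so their batch numbers differ by 115 mod 10 = 5.
gcd(115, 10) = 5, so the sample visits 10/5 = 2 distinct residues mod 10.
Start 17 is batch 7; the batches hit are 2, 7.

2, 7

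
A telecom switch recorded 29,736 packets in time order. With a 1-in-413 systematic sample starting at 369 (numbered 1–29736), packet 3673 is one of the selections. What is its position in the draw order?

k = 413
position = (3673 − 369)/413 + 1 = 3304/413 + 1 = 8 + 1 = 9

9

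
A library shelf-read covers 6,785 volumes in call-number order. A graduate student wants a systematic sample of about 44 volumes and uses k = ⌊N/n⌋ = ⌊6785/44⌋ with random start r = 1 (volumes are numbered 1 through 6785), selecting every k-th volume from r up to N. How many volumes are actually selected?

45

k = ⌊6785/44⌋ = 154
Achieved size = ⌊(6785 − 1)/154⌋ + 1 = ⌊6784/154⌋ + 1 = 44 + 1 = 45
(last selection: 1 + 44×154 = 6777 ≤ 6785; next would be 6931 > 6785)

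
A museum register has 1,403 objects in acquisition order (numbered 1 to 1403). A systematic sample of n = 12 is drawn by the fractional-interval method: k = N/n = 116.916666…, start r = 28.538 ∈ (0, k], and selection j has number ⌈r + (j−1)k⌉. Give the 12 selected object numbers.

29, 146, 263, 380, 497, 614, 731, 847, 964, 1081, 1198, 1315

j=1: r + 0k = 28.538 → ⌈·⌉ = 29
j=2: r + 1k = 145.454666… → ⌈·⌉ = 146
j=3: r + 2k = 262.371333… → ⌈·⌉ = 263
j=4: r + 3k = 379.288 → ⌈·⌉ = 380
j=5: r + 4k = 496.204666… → ⌈·⌉ = 497
j=6: r + 5k = 613.121333… → ⌈·⌉ = 614
j=7: r + 6k = 730.038 → ⌈·⌉ = 731
j=8: r + 7k = 846.954666… → ⌈·⌉ = 847
j=9: r + 8k = 963.871333… → ⌈·⌉ = 964
j=10: r + 9k = 1080.788 → ⌈·⌉ = 1081
j=11: r + 10k = 1197.704666… → ⌈·⌉ = 1198
j=12: r + 11k = 1314.621333… → ⌈·⌉ = 1315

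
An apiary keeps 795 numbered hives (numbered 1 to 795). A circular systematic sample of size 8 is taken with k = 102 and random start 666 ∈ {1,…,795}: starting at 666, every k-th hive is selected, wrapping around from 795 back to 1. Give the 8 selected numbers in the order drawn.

666, 768, 75, 177, 279, 381, 483, 585

Selection 1: 666
Selection 2: 666 + 102 = 768
Selection 3: 768 + 102 = 870 → 870 − 795 = 75
Selection 4: 75 + 102 = 177
Selection 5: 177 + 102 = 279
Selection 6: 279 + 102 = 381
Selection 7: 381 + 102 = 483
Selection 8: 483 + 102 = 585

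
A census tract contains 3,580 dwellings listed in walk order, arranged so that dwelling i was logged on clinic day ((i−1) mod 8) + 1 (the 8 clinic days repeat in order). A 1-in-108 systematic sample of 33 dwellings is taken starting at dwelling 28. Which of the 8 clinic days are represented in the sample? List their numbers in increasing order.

Consecutive selections differ by k = 108, so their clinic day numbers differ by 108 mod 8 = 4.
gcd(108, 8) = 4, so the sample visits 8/4 = 2 distinct residues mod 8.
Start 28 is clinic day 4; the clinic days hit are 4, 8.

4, 8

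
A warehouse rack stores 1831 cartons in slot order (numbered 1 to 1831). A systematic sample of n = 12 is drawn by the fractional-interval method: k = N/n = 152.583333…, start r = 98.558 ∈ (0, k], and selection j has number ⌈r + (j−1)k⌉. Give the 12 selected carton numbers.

j=1: r + 0k = 98.558 → ⌈·⌉ = 99
j=2: r + 1k = 251.141333… → ⌈·⌉ = 252
j=3: r + 2k = 403.724666… → ⌈·⌉ = 404
j=4: r + 3k = 556.308 → ⌈·⌉ = 557
j=5: r + 4k = 708.891333… → ⌈·⌉ = 709
j=6: r + 5k = 861.474666… → ⌈·⌉ = 862
j=7: r + 6k = 1014.058 → ⌈·⌉ = 1015
j=8: r + 7k = 1166.641333… → ⌈·⌉ = 1167
j=9: r + 8k = 1319.224666… → ⌈·⌉ = 1320
j=10: r + 9k = 1471.808 → ⌈·⌉ = 1472
j=11: r + 10k = 1624.391333… → ⌈·⌉ = 1625
j=12: r + 11k = 1776.974666… → ⌈·⌉ = 1777

99, 252, 404, 557, 709, 862, 1015, 1167, 1320, 1472, 1625, 1777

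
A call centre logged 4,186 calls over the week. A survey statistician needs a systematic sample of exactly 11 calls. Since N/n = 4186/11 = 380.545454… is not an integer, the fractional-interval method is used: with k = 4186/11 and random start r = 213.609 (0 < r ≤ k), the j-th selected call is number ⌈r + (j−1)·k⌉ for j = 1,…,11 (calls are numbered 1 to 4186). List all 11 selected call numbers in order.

j=1: r + 0k = 213.609 → ⌈·⌉ = 214
j=2: r + 1k = 594.154454… → ⌈·⌉ = 595
j=3: r + 2k = 974.699909… → ⌈·⌉ = 975
j=4: r + 3k = 1355.245363… → ⌈·⌉ = 1356
j=5: r + 4k = 1735.790818… → ⌈·⌉ = 1736
j=6: r + 5k = 2116.336272… → ⌈·⌉ = 2117
j=7: r + 6k = 2496.881727… → ⌈·⌉ = 2497
j=8: r + 7k = 2877.427181… → ⌈·⌉ = 2878
j=9: r + 8k = 3257.972636… → ⌈·⌉ = 3258
j=10: r + 9k = 3638.518090… → ⌈·⌉ = 3639
j=11: r + 10k = 4019.063545… → ⌈·⌉ = 4020

214, 595, 975, 1356, 1736, 2117, 2497, 2878, 3258, 3639, 4020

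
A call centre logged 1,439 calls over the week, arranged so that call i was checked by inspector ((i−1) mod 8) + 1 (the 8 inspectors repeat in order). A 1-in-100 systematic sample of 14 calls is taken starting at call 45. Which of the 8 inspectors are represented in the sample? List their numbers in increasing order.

1, 5

Consecutive selections differ by k = 100, so their inspector numbers differ by 100 mod 8 = 4.
gcd(100, 8) = 4, so the sample visits 8/4 = 2 distinct residues mod 8.
Start 45 is inspector 5; the inspectors hit are 1, 5.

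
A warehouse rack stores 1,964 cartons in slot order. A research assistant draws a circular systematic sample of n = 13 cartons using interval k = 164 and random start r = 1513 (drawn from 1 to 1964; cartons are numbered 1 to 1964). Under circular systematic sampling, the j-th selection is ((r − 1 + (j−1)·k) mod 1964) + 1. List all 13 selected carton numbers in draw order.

1513, 1677, 1841, 41, 205, 369, 533, 697, 861, 1025, 1189, 1353, 1517

Selection 1: 1513
Selection 2: 1513 + 164 = 1677
Selection 3: 1677 + 164 = 1841
Selection 4: 1841 + 164 = 2005 → 2005 − 1964 = 41
Selection 5: 41 + 164 = 205
Selection 6: 205 + 164 = 369
Selection 7: 369 + 164 = 533
Selection 8: 533 + 164 = 697
Selection 9: 697 + 164 = 861
Selection 10: 861 + 164 = 1025
Selection 11: 1025 + 164 = 1189
Selection 12: 1189 + 164 = 1353
Selection 13: 1353 + 164 = 1517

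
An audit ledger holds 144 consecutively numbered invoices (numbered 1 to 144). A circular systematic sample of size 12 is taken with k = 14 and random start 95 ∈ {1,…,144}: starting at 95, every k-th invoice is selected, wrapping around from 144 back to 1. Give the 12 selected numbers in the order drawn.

Selection 1: 95
Selection 2: 95 + 14 = 109
Selection 3: 109 + 14 = 123
Selection 4: 123 + 14 = 137
Selection 5: 137 + 14 = 151 → 151 − 144 = 7
Selection 6: 7 + 14 = 21
Selection 7: 21 + 14 = 35
Selection 8: 35 + 14 = 49
Selection 9: 49 + 14 = 63
Selection 10: 63 + 14 = 77
Selection 11: 77 + 14 = 91
Selection 12: 91 + 14 = 105

95, 109, 123, 137, 7, 21, 35, 49, 63, 77, 91, 105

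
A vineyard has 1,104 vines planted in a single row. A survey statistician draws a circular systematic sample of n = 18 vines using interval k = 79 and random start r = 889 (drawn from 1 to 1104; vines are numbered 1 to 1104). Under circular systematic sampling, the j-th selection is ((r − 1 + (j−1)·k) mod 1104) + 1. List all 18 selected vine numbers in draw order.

Selection 1: 889
Selection 2: 889 + 79 = 968
Selection 3: 968 + 79 = 1047
Selection 4: 1047 + 79 = 1126 → 1126 − 1104 = 22
Selection 5: 22 + 79 = 101
Selection 6: 101 + 79 = 180
Selection 7: 180 + 79 = 259
Selection 8: 259 + 79 = 338
Selection 9: 338 + 79 = 417
Selection 10: 417 + 79 = 496
Selection 11: 496 + 79 = 575
Selection 12: 575 + 79 = 654
Selection 13: 654 + 79 = 733
Selection 14: 733 + 79 = 812
Selection 15: 812 + 79 = 891
Selection 16: 891 + 79 = 970
Selection 17: 970 + 79 = 1049
Selection 18: 1049 + 79 = 1128 → 1128 − 1104 = 24

889, 968, 1047, 22, 101, 180, 259, 338, 417, 496, 575, 654, 733, 812, 891, 970, 1049, 24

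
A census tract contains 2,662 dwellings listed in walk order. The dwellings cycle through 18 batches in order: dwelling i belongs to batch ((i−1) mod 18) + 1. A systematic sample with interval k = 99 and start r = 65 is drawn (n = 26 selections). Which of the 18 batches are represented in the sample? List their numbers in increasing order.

Consecutive selections differ by k = 99, so their batch numbers differ by 99 mod 18 = 9.
gcd(99, 18) = 9, so the sample visits 18/9 = 2 distinct residues mod 18.
Start 65 is batch 11; the batches hit are 2, 11.

2, 11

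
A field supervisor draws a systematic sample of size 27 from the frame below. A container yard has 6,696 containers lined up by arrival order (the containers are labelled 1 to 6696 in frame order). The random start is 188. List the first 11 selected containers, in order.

k = N/n = 6696/27 = 248
container 1: 188
container 2: 188 + 248 = 436
container 3: 436 + 248 = 684
container 4: 684 + 248 = 932
container 5: 932 + 248 = 1180
container 6: 1180 + 248 = 1428
container 7: 1428 + 248 = 1676
container 8: 1676 + 248 = 1924
container 9: 1924 + 248 = 2172
container 10: 2172 + 248 = 2420
container 11: 2420 + 248 = 2668

188, 436, 684, 932, 1180, 1428, 1676, 1924, 2172, 2420, 2668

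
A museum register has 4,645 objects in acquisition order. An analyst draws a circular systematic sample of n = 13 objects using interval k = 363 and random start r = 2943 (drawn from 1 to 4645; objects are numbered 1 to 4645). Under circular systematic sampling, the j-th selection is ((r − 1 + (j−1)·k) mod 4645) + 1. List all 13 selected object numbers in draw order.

Selection 1: 2943
Selection 2: 2943 + 363 = 3306
Selection 3: 3306 + 363 = 3669
Selection 4: 3669 + 363 = 4032
Selection 5: 4032 + 363 = 4395
Selection 6: 4395 + 363 = 4758 → 4758 − 4645 = 113
Selection 7: 113 + 363 = 476
Selection 8: 476 + 363 = 839
Selection 9: 839 + 363 = 1202
Selection 10: 1202 + 363 = 1565
Selection 11: 1565 + 363 = 1928
Selection 12: 1928 + 363 = 2291
Selection 13: 2291 + 363 = 2654

2943, 3306, 3669, 4032, 4395, 113, 476, 839, 1202, 1565, 1928, 2291, 2654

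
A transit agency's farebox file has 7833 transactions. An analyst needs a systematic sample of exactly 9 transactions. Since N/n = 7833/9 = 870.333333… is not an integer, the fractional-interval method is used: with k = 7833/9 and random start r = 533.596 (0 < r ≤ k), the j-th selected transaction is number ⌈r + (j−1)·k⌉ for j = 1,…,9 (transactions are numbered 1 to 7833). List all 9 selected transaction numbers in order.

j=1: r + 0k = 533.596 → ⌈·⌉ = 534
j=2: r + 1k = 1403.929333… → ⌈·⌉ = 1404
j=3: r + 2k = 2274.262666… → ⌈·⌉ = 2275
j=4: r + 3k = 3144.596 → ⌈·⌉ = 3145
j=5: r + 4k = 4014.929333… → ⌈·⌉ = 4015
j=6: r + 5k = 4885.262666… → ⌈·⌉ = 4886
j=7: r + 6k = 5755.596 → ⌈·⌉ = 5756
j=8: r + 7k = 6625.929333… → ⌈·⌉ = 6626
j=9: r + 8k = 7496.262666… → ⌈·⌉ = 7497

534, 1404, 2275, 3145, 4015, 4886, 5756, 6626, 7497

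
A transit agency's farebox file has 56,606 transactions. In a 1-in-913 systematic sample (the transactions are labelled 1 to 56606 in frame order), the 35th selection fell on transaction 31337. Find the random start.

295

k = 913
r = 31337 − (35−1)×913 = 31337 − 31042 = 295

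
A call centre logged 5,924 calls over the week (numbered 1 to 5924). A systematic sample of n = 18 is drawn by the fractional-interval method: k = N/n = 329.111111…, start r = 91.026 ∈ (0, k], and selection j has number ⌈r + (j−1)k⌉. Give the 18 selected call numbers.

j=1: r + 0k = 91.026 → ⌈·⌉ = 92
j=2: r + 1k = 420.137111… → ⌈·⌉ = 421
j=3: r + 2k = 749.248222… → ⌈·⌉ = 750
j=4: r + 3k = 1078.359333… → ⌈·⌉ = 1079
j=5: r + 4k = 1407.470444… → ⌈·⌉ = 1408
j=6: r + 5k = 1736.581555… → ⌈·⌉ = 1737
j=7: r + 6k = 2065.692666… → ⌈·⌉ = 2066
j=8: r + 7k = 2394.803777… → ⌈·⌉ = 2395
j=9: r + 8k = 2723.914888… → ⌈·⌉ = 2724
j=10: r + 9k = 3053.026 → ⌈·⌉ = 3054
j=11: r + 10k = 3382.137111… → ⌈·⌉ = 3383
j=12: r + 11k = 3711.248222… → ⌈·⌉ = 3712
j=13: r + 12k = 4040.359333… → ⌈·⌉ = 4041
j=14: r + 13k = 4369.470444… → ⌈·⌉ = 4370
j=15: r + 14k = 4698.581555… → ⌈·⌉ = 4699
j=16: r + 15k = 5027.692666… → ⌈·⌉ = 5028
j=17: r + 16k = 5356.803777… → ⌈·⌉ = 5357
j=18: r + 17k = 5685.914888… → ⌈·⌉ = 5686

92, 421, 750, 1079, 1408, 1737, 2066, 2395, 2724, 3054, 3383, 3712, 4041, 4370, 4699, 5028, 5357, 5686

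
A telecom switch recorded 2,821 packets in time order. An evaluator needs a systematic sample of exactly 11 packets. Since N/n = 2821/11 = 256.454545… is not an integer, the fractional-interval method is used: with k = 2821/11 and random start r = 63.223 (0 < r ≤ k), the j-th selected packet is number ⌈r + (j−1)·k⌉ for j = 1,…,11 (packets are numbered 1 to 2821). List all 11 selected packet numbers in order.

j=1: r + 0k = 63.223 → ⌈·⌉ = 64
j=2: r + 1k = 319.677545… → ⌈·⌉ = 320
j=3: r + 2k = 576.132090… → ⌈·⌉ = 577
j=4: r + 3k = 832.586636… → ⌈·⌉ = 833
j=5: r + 4k = 1089.041181… → ⌈·⌉ = 1090
j=6: r + 5k = 1345.495727… → ⌈·⌉ = 1346
j=7: r + 6k = 1601.950272… → ⌈·⌉ = 1602
j=8: r + 7k = 1858.404818… → ⌈·⌉ = 1859
j=9: r + 8k = 2114.859363… → ⌈·⌉ = 2115
j=10: r + 9k = 2371.313909… → ⌈·⌉ = 2372
j=11: r + 10k = 2627.768454… → ⌈·⌉ = 2628

64, 320, 577, 833, 1090, 1346, 1602, 1859, 2115, 2372, 2628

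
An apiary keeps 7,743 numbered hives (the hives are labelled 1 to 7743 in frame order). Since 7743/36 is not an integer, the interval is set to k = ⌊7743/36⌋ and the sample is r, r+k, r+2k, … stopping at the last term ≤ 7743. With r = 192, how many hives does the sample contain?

k = ⌊7743/36⌋ = 215
Achieved size = ⌊(7743 − 192)/215⌋ + 1 = ⌊7551/215⌋ + 1 = 35 + 1 = 36
(last selection: 192 + 35×215 = 7717 ≤ 7743; next would be 7932 > 7743)

36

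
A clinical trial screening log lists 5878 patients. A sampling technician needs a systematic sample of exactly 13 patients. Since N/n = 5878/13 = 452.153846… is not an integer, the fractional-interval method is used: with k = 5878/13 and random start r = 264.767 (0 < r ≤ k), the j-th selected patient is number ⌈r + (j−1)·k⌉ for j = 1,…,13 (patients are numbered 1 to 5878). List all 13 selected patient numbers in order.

265, 717, 1170, 1622, 2074, 2526, 2978, 3430, 3882, 4335, 4787, 5239, 5691

j=1: r + 0k = 264.767 → ⌈·⌉ = 265
j=2: r + 1k = 716.920846… → ⌈·⌉ = 717
j=3: r + 2k = 1169.074692… → ⌈·⌉ = 1170
j=4: r + 3k = 1621.228538… → ⌈·⌉ = 1622
j=5: r + 4k = 2073.382384… → ⌈·⌉ = 2074
j=6: r + 5k = 2525.536230… → ⌈·⌉ = 2526
j=7: r + 6k = 2977.690076… → ⌈·⌉ = 2978
j=8: r + 7k = 3429.843923… → ⌈·⌉ = 3430
j=9: r + 8k = 3881.997769… → ⌈·⌉ = 3882
j=10: r + 9k = 4334.151615… → ⌈·⌉ = 4335
j=11: r + 10k = 4786.305461… → ⌈·⌉ = 4787
j=12: r + 11k = 5238.459307… → ⌈·⌉ = 5239
j=13: r + 12k = 5690.613153… → ⌈·⌉ = 5691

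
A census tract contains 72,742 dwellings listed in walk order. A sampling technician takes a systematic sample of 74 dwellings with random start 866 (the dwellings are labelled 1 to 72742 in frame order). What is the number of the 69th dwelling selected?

k = 72742/74 = 983
69th selection = r + (69−1)·k = 866 + 68×983 = 866 + 66844 = 67710

67710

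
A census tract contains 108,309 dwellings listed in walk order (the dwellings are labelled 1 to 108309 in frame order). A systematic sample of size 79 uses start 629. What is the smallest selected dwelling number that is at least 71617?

71921

k = 108309/79 = 1371
Steps past start: ⌈(71617 − 629)/1371⌉ = ⌈70988/1371⌉ = 52
Selected dwelling: 629 + 52×1371 = 71921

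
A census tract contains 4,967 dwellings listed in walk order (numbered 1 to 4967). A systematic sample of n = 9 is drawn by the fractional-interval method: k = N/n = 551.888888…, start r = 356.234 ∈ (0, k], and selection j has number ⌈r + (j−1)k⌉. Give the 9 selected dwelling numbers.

357, 909, 1461, 2012, 2564, 3116, 3668, 4220, 4772

j=1: r + 0k = 356.234 → ⌈·⌉ = 357
j=2: r + 1k = 908.122888… → ⌈·⌉ = 909
j=3: r + 2k = 1460.011777… → ⌈·⌉ = 1461
j=4: r + 3k = 2011.900666… → ⌈·⌉ = 2012
j=5: r + 4k = 2563.789555… → ⌈·⌉ = 2564
j=6: r + 5k = 3115.678444… → ⌈·⌉ = 3116
j=7: r + 6k = 3667.567333… → ⌈·⌉ = 3668
j=8: r + 7k = 4219.456222… → ⌈·⌉ = 4220
j=9: r + 8k = 4771.345111… → ⌈·⌉ = 4772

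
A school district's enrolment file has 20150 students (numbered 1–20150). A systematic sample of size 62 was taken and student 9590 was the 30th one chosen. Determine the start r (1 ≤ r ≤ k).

k = 20150/62 = 325
r = 9590 − (30−1)×325 = 9590 − 9425 = 165

165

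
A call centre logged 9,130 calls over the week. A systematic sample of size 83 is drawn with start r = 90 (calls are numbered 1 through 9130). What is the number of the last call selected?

k = 9130/83 = 110
83rd selection = r + (83−1)·k = 90 + 82×110 = 90 + 9020 = 9110

9110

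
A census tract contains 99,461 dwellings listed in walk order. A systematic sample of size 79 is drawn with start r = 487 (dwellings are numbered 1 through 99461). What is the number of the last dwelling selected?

98689

k = 99461/79 = 1259
79th selection = r + (79−1)·k = 487 + 78×1259 = 487 + 98202 = 98689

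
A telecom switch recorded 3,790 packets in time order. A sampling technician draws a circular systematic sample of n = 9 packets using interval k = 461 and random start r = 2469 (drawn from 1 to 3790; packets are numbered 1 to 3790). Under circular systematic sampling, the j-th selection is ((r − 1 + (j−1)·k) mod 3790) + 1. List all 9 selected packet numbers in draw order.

2469, 2930, 3391, 62, 523, 984, 1445, 1906, 2367

Selection 1: 2469
Selection 2: 2469 + 461 = 2930
Selection 3: 2930 + 461 = 3391
Selection 4: 3391 + 461 = 3852 → 3852 − 3790 = 62
Selection 5: 62 + 461 = 523
Selection 6: 523 + 461 = 984
Selection 7: 984 + 461 = 1445
Selection 8: 1445 + 461 = 1906
Selection 9: 1906 + 461 = 2367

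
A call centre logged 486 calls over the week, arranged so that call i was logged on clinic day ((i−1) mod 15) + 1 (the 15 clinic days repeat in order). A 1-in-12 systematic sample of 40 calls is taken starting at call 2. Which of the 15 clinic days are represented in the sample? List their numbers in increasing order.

2, 5, 8, 11, 14

Consecutive selections differ by k = 12, so their clinic day numbers differ by 12 mod 15 = 12.
gcd(12, 15) = 3, so the sample visits 15/3 = 5 distinct residues mod 15.
Start 2 is clinic day 2; the clinic days hit are 2, 5, 8, 11, 14.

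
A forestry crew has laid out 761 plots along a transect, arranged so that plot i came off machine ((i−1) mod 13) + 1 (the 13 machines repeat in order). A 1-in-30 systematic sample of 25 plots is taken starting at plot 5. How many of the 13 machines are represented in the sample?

13

Consecutive selections differ by k = 30, so their machine numbers differ by 30 mod 13 = 4.
gcd(30, 13) = 1, so the sample visits 13/1 = 13 distinct residues mod 13.
Start 5 is machine 5; the machines hit are 1, 2, 3, 4, 5, 6, 7, 8, 9, 10, 11, 12, 13.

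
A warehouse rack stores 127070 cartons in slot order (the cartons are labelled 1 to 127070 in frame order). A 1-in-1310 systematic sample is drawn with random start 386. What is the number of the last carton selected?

k = 1310
97th selection = r + (97−1)·k = 386 + 96×1310 = 386 + 125760 = 126146

126146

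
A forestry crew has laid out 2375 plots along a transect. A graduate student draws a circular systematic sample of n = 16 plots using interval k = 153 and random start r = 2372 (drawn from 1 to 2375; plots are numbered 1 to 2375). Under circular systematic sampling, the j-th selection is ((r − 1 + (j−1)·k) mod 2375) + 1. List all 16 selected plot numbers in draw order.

Selection 1: 2372
Selection 2: 2372 + 153 = 2525 → 2525 − 2375 = 150
Selection 3: 150 + 153 = 303
Selection 4: 303 + 153 = 456
Selection 5: 456 + 153 = 609
Selection 6: 609 + 153 = 762
Selection 7: 762 + 153 = 915
Selection 8: 915 + 153 = 1068
Selection 9: 1068 + 153 = 1221
Selection 10: 1221 + 153 = 1374
Selection 11: 1374 + 153 = 1527
Selection 12: 1527 + 153 = 1680
Selection 13: 1680 + 153 = 1833
Selection 14: 1833 + 153 = 1986
Selection 15: 1986 + 153 = 2139
Selection 16: 2139 + 153 = 2292

2372, 150, 303, 456, 609, 762, 915, 1068, 1221, 1374, 1527, 1680, 1833, 1986, 2139, 2292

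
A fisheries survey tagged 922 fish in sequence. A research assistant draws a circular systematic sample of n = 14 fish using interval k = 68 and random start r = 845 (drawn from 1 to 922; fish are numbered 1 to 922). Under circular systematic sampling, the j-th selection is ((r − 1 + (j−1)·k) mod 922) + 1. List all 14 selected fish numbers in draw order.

Selection 1: 845
Selection 2: 845 + 68 = 913
Selection 3: 913 + 68 = 981 → 981 − 922 = 59
Selection 4: 59 + 68 = 127
Selection 5: 127 + 68 = 195
Selection 6: 195 + 68 = 263
Selection 7: 263 + 68 = 331
Selection 8: 331 + 68 = 399
Selection 9: 399 + 68 = 467
Selection 10: 467 + 68 = 535
Selection 11: 535 + 68 = 603
Selection 12: 603 + 68 = 671
Selection 13: 671 + 68 = 739
Selection 14: 739 + 68 = 807

845, 913, 59, 127, 195, 263, 331, 399, 467, 535, 603, 671, 739, 807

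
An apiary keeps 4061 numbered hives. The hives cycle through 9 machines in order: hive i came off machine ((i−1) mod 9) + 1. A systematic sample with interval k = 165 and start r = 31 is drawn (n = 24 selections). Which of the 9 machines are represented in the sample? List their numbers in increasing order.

1, 4, 7

Consecutive selections differ by k = 165, so their machine numbers differ by 165 mod 9 = 3.
gcd(165, 9) = 3, so the sample visits 9/3 = 3 distinct residues mod 9.
Start 31 is machine 4; the machines hit are 1, 4, 7.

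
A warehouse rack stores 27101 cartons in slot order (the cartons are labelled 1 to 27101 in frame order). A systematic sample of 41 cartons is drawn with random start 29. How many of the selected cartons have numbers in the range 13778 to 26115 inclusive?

k = 27101/41 = 661
First selection ≥ 13778: 29 + ⌈(13778−29)/661⌉·661 = 29 + 21×661 = 13910
Last selection ≤ 26115: 29 + ⌊(26115−29)/661⌋·661 = 29 + 39×661 = 25808
Count = 39 − 21 + 1 = 19

19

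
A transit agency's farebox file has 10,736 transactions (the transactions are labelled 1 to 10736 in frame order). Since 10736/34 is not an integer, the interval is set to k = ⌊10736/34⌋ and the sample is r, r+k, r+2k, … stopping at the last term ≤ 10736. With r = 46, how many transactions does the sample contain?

k = ⌊10736/34⌋ = 315
Achieved size = ⌊(10736 − 46)/315⌋ + 1 = ⌊10690/315⌋ + 1 = 33 + 1 = 34
(last selection: 46 + 33×315 = 10441 ≤ 10736; next would be 10756 > 10736)

34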